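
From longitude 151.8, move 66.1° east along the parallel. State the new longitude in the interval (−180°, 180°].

-142.1°

Start at +151.8°; shift +66.1° → +217.9°.
+217.9° lies outside (−180°, 180°]; subtract 360° → -142.1°.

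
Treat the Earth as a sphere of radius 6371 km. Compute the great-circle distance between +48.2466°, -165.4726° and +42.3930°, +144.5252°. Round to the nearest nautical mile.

2102 nmi

Δλ = 144.5252 − -165.4726 = 309.9978°; wrapped into (−180°, 180°]: -50.0022°.
Δφ = 42.3930 − 48.2466 = -5.8536°.
a = sin²(Δφ/2) + cos φ₁ · cos φ₂ · sin²(Δλ/2) = 0.090455.
c = 2·atan2(√a, √(1−a)) = 0.61097 rad → d = 6371·c ≈ 3892.51 km ≈ 2101.79 nmi.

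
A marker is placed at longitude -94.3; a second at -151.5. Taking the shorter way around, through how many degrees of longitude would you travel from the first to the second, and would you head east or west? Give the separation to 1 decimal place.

57.2° west

Raw difference: -151.5 − -94.3 = -57.2°.
Normalise into (−180°, 180°]: -57.2° stays -57.2°.
Negative ⇒ the second point lies to the west; separation 57.2°.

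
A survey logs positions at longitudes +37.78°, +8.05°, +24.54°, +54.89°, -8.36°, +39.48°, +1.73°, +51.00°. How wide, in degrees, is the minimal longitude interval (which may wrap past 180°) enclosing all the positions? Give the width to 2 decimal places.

Sort the longitudes: -8.36°, +1.73°, +8.05°, +24.54°, +37.78°, +39.48°, +51.00°, +54.89°.
Eastward gaps between consecutive values (wrapping around): 10.09°, 6.32°, 16.49°, 13.24°, 1.70°, 11.52°, 3.89°, 296.75°.
Largest gap = 296.75° ⇒ minimal covering band is its complement: 360° − 296.75° = 63.25°.
Band runs from -8.36° eastward to +54.89°.

63.25°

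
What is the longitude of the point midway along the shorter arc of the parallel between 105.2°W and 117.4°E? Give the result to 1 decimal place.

173.9°W

Signed shortest Δλ from -105.2° to +117.4° is -137.4°.
Midpoint longitude = -105.2° + (-137.4°)/2 = -105.2° − 68.7° = -173.9°.
(The naïve average (-105.2 + +117.4)/2 = 6.1° is on the wrong side of the globe.)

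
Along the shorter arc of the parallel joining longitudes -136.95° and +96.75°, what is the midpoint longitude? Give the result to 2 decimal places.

Signed shortest Δλ from -136.95° to +96.75° is -126.30°.
Midpoint longitude = -136.95° + (-126.30°)/2 = -136.95° − 63.15° = -200.10°.
Normalise into (−180°, 180°]: +159.90°.
(The naïve average (-136.95 + +96.75)/2 = -20.1° is on the wrong side of the globe.)

+159.90°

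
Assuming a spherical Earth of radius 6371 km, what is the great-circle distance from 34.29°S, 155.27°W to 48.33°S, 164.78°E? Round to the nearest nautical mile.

1961 nmi

Δλ = 164.78 − -155.27 = 320.05°; wrapped into (−180°, 180°]: -39.95°.
Δφ = -48.33 − -34.29 = -14.04°.
a = sin²(Δφ/2) + cos φ₁ · cos φ₂ · sin²(Δλ/2) = 0.079037.
c = 2·atan2(√a, √(1−a)) = 0.56995 rad → d = 6371·c ≈ 3631.18 km ≈ 1960.68 nmi.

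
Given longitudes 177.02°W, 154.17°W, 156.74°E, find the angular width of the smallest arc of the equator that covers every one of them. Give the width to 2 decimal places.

49.09°

Sort the longitudes: -177.02°, -154.17°, +156.74°.
Eastward gaps between consecutive values (wrapping around): 22.85°, 310.91°, 26.24°.
Largest gap = 310.91° ⇒ minimal covering band is its complement: 360° − 310.91° = 49.09°.
Band runs from +156.74° eastward to -154.17°, crossing the antimeridian.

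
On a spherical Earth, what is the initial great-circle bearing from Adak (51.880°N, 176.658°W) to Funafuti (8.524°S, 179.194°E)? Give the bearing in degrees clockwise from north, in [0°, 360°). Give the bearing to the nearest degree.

185°

Δλ = 179.194 − -176.658 = 355.852°; wrapped into (−180°, 180°]: -4.148°.
θ = atan2( sin Δλ · cos φ₂ , cos φ₁ · sin φ₂ − sin φ₁ · cos φ₂ · cos Δλ )
  = atan2(-0.07153, -0.86749) = -175.286° → normalised to [0°, 360°): 184.714°.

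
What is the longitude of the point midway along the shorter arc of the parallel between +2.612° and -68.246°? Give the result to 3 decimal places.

Signed shortest Δλ from +2.612° to -68.246° is -70.858°.
Midpoint longitude = +2.612° + (-70.858°)/2 = +2.612° − 35.429° = -32.817°.

-32.817°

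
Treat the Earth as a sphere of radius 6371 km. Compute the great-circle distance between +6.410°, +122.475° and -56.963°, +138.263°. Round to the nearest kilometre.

Δλ = 138.263 − 122.475 = 15.788°.
Δφ = -56.963 − 6.410 = -63.373°.
a = sin²(Δφ/2) + cos φ₁ · cos φ₂ · sin²(Δλ/2) = 0.286129.
c = 2·atan2(√a, √(1−a)) = 1.12880 rad → d = 6371·c ≈ 7191.60 km.

7192 km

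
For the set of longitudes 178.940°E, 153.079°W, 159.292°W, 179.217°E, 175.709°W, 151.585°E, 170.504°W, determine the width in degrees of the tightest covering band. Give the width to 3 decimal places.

Sort the longitudes: -175.709°, -170.504°, -159.292°, -153.079°, +151.585°, +178.940°, +179.217°.
Eastward gaps between consecutive values (wrapping around): 5.205°, 11.212°, 6.213°, 304.664°, 27.355°, 0.277°, 5.074°.
Largest gap = 304.664° ⇒ minimal covering band is its complement: 360° − 304.664° = 55.336°.
Band runs from +151.585° eastward to -153.079°, crossing the antimeridian.

55.336°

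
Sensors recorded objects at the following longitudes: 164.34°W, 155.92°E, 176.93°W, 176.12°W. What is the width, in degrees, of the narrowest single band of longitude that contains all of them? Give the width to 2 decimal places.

Sort the longitudes: -176.93°, -176.12°, -164.34°, +155.92°.
Eastward gaps between consecutive values (wrapping around): 0.81°, 11.78°, 320.26°, 27.15°.
Largest gap = 320.26° ⇒ minimal covering band is its complement: 360° − 320.26° = 39.74°.
Band runs from +155.92° eastward to -164.34°, crossing the antimeridian.

39.74°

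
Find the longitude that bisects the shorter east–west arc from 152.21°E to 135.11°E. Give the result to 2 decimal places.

143.66°E

Signed shortest Δλ from +152.21° to +135.11° is -17.10°.
Midpoint longitude = +152.21° + (-17.10°)/2 = +152.21° − 8.55° = +143.66°.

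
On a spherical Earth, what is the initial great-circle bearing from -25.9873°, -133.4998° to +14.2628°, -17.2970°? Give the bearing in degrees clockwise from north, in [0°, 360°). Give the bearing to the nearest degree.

Δλ = -17.2970 − -133.4998 = 116.2028°.
θ = atan2( sin Δλ · cos φ₂ , cos φ₁ · sin φ₂ − sin φ₁ · cos φ₂ · cos Δλ )
  = atan2(0.86958, 0.03395) = 87.764° → normalised to [0°, 360°): 87.764°.

88°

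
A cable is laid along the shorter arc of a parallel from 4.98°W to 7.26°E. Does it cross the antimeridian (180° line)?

Signed shortest Δλ = ((7.26 − -4.98 + 180) mod 360) − 180 = 12.24°.
Going east by 12.24° from -4.98° reaches +7.26° without touching 180°.

No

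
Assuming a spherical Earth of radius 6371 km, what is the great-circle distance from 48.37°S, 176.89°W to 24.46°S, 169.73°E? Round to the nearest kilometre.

2906 km

Δλ = 169.73 − -176.89 = 346.62°; wrapped into (−180°, 180°]: -13.38°.
Δφ = -24.46 − -48.37 = 23.91°.
a = sin²(Δφ/2) + cos φ₁ · cos φ₂ · sin²(Δλ/2) = 0.051115.
c = 2·atan2(√a, √(1−a)) = 0.45612 rad → d = 6371·c ≈ 2905.92 km.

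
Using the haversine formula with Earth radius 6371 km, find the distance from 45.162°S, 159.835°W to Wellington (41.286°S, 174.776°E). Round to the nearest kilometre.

2093 km

Δλ = 174.776 − -159.835 = 334.611°; wrapped into (−180°, 180°]: -25.389°.
Δφ = -41.286 − -45.162 = 3.876°.
a = sin²(Δφ/2) + cos φ₁ · cos φ₂ · sin²(Δλ/2) = 0.026730.
c = 2·atan2(√a, √(1−a)) = 0.32846 rad → d = 6371·c ≈ 2092.62 km.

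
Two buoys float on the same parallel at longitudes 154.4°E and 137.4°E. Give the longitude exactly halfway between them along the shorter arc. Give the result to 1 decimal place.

Signed shortest Δλ from +154.4° to +137.4° is -17.0°.
Midpoint longitude = +154.4° + (-17.0°)/2 = +154.4° − 8.5° = +145.9°.

145.9°E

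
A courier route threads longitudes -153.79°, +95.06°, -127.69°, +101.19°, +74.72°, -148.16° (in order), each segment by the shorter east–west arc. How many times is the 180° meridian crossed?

4

Leg 1: -153.79° → +95.06°, shortest Δλ = -111.15° (west) — crosses 180°.
Leg 2: +95.06° → -127.69°, shortest Δλ = 137.25° (east) — crosses 180°.
Leg 3: -127.69° → +101.19°, shortest Δλ = -131.12° (west) — crosses 180°.
Leg 4: +101.19° → +74.72°, shortest Δλ = -26.47° (west) — does not cross 180°.
Leg 5: +74.72° → -148.16°, shortest Δλ = 137.12° (east) — crosses 180°.
Total crossings: 4.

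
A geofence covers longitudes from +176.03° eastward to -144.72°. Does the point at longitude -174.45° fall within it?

Band width going east from +176.03° to -144.72°: ((-144.72 − 176.03) mod 360) = 39.25°.
Offset of -174.45° east of the west edge: ((-174.45 − 176.03) mod 360) = 9.52°.
9.52° ≤ 39.25° ⇒ inside.

Yes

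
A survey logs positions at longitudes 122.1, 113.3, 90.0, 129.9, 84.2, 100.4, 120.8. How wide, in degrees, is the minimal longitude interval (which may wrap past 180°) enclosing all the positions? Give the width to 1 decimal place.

Sort the longitudes: +84.2°, +90.0°, +100.4°, +113.3°, +120.8°, +122.1°, +129.9°.
Eastward gaps between consecutive values (wrapping around): 5.8°, 10.4°, 12.9°, 7.5°, 1.3°, 7.8°, 314.3°.
Largest gap = 314.3° ⇒ minimal covering band is its complement: 360° − 314.3° = 45.7°.
Band runs from +84.2° eastward to +129.9°.

45.7°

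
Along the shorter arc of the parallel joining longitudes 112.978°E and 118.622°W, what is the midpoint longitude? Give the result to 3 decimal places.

Signed shortest Δλ from +112.978° to -118.622° is +128.400°.
Midpoint longitude = +112.978° + (+128.400°)/2 = +112.978° + 64.200° = +177.178°.
(The naïve average (+112.978 + -118.622)/2 = -2.822° is on the wrong side of the globe.)

177.178°E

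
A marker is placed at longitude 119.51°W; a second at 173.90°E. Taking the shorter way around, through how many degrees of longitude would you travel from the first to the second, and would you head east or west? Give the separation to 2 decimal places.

Raw difference: 173.90 − -119.51 = 293.41°.
Normalise into (−180°, 180°]: 293.41° − 360° = -66.59°.
Negative ⇒ the second point lies to the west; separation 66.59°.

66.59° west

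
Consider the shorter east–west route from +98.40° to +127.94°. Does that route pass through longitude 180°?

Signed shortest Δλ = ((127.94 − 98.40 + 180) mod 360) − 180 = 29.54°.
Going east by 29.54° from +98.40° reaches +127.94° without touching 180°.

No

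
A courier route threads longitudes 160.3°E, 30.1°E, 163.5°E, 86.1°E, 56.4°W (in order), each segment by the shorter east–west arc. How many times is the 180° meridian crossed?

0

Leg 1: +160.3° → +30.1°, shortest Δλ = -130.2° (west) — does not cross 180°.
Leg 2: +30.1° → +163.5°, shortest Δλ = 133.4° (east) — does not cross 180°.
Leg 3: +163.5° → +86.1°, shortest Δλ = -77.4° (west) — does not cross 180°.
Leg 4: +86.1° → -56.4°, shortest Δλ = -142.5° (west) — does not cross 180°.
Total crossings: 0.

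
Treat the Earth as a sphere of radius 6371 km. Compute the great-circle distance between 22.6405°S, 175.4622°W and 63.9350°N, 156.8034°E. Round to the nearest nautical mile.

Δλ = 156.8034 − -175.4622 = 332.2656°; wrapped into (−180°, 180°]: -27.7344°.
Δφ = 63.9350 − -22.6405 = 86.5755°.
a = sin²(Δφ/2) + cos φ₁ · cos φ₂ · sin²(Δλ/2) = 0.493428.
c = 2·atan2(√a, √(1−a)) = 1.55765 rad → d = 6371·c ≈ 9923.80 km ≈ 5358.42 nmi.

5358 nmi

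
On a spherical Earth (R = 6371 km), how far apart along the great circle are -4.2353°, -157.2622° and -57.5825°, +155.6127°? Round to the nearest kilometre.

Δλ = 155.6127 − -157.2622 = 312.8749°; wrapped into (−180°, 180°]: -47.1251°.
Δφ = -57.5825 − -4.2353 = -53.3472°.
a = sin²(Δφ/2) + cos φ₁ · cos φ₂ · sin²(Δλ/2) = 0.286950.
c = 2·atan2(√a, √(1−a)) = 1.13062 rad → d = 6371·c ≈ 7203.18 km.

7203 km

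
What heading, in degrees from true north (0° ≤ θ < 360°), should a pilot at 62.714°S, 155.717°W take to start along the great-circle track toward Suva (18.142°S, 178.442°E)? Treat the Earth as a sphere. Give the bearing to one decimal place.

326.1°

Δλ = 178.442 − -155.717 = 334.159°; wrapped into (−180°, 180°]: -25.841°.
θ = atan2( sin Δλ · cos φ₂ , cos φ₁ · sin φ₂ − sin φ₁ · cos φ₂ · cos Δλ )
  = atan2(-0.41421, 0.61736) = -33.859° → normalised to [0°, 360°): 326.141°.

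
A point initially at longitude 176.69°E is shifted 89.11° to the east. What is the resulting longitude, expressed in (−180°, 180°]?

94.20°W

Start at +176.69°; shift +89.11° → +265.80°.
+265.80° lies outside (−180°, 180°]; subtract 360° → -94.20°.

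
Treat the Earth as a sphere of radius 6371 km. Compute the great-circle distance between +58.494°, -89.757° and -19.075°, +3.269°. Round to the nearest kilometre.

11980 km

Δλ = 3.269 − -89.757 = 93.026°.
Δφ = -19.075 − 58.494 = -77.569°.
a = sin²(Δφ/2) + cos φ₁ · cos φ₂ · sin²(Δλ/2) = 0.652351.
c = 2·atan2(√a, √(1−a)) = 1.88042 rad → d = 6371·c ≈ 11980.17 km.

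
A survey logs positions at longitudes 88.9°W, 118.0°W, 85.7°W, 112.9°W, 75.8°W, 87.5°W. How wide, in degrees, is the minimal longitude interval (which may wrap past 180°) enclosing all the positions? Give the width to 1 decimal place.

Sort the longitudes: -118.0°, -112.9°, -88.9°, -87.5°, -85.7°, -75.8°.
Eastward gaps between consecutive values (wrapping around): 5.1°, 24.0°, 1.4°, 1.8°, 9.9°, 317.8°.
Largest gap = 317.8° ⇒ minimal covering band is its complement: 360° − 317.8° = 42.2°.
Band runs from -118.0° eastward to -75.8°.

42.2°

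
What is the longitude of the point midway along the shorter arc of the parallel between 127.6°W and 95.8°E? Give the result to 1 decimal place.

164.1°E

Signed shortest Δλ from -127.6° to +95.8° is -136.6°.
Midpoint longitude = -127.6° + (-136.6°)/2 = -127.6° − 68.3° = -195.9°.
Normalise into (−180°, 180°]: +164.1°.
(The naïve average (-127.6 + +95.8)/2 = -15.9° is on the wrong side of the globe.)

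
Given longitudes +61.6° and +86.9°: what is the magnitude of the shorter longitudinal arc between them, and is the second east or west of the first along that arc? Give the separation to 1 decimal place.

Raw difference: 86.9 − 61.6 = 25.3°.
Normalise into (−180°, 180°]: 25.3° stays 25.3°.
Positive ⇒ the second point lies to the east; separation 25.3°.

25.3° east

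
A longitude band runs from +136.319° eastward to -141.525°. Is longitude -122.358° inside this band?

No

Band width going east from +136.319° to -141.525°: ((-141.525 − 136.319) mod 360) = 82.156°.
Offset of -122.358° east of the west edge: ((-122.358 − 136.319) mod 360) = 101.323°.
101.323° > 82.156° ⇒ outside.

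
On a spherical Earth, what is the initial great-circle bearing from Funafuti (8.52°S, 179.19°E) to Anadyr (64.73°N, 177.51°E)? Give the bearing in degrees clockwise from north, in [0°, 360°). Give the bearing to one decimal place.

359.3°

Δλ = 177.51 − 179.19 = -1.68°.
θ = atan2( sin Δλ · cos φ₂ , cos φ₁ · sin φ₂ − sin φ₁ · cos φ₂ · cos Δλ )
  = atan2(-0.01252, 0.95754) = -0.749° → normalised to [0°, 360°): 359.251°.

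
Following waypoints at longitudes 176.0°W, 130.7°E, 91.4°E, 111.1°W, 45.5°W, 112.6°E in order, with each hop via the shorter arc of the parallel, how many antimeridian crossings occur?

Leg 1: -176.0° → +130.7°, shortest Δλ = -53.3° (west) — crosses 180°.
Leg 2: +130.7° → +91.4°, shortest Δλ = -39.3° (west) — does not cross 180°.
Leg 3: +91.4° → -111.1°, shortest Δλ = 157.5° (east) — crosses 180°.
Leg 4: -111.1° → -45.5°, shortest Δλ = 65.6° (east) — does not cross 180°.
Leg 5: -45.5° → +112.6°, shortest Δλ = 158.1° (east) — does not cross 180°.
Total crossings: 2.

2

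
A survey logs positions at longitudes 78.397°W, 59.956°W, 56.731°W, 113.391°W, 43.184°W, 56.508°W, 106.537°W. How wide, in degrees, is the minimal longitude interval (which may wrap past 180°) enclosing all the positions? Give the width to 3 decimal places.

Sort the longitudes: -113.391°, -106.537°, -78.397°, -59.956°, -56.731°, -56.508°, -43.184°.
Eastward gaps between consecutive values (wrapping around): 6.854°, 28.140°, 18.441°, 3.225°, 0.223°, 13.324°, 289.793°.
Largest gap = 289.793° ⇒ minimal covering band is its complement: 360° − 289.793° = 70.207°.
Band runs from -113.391° eastward to -43.184°.

70.207°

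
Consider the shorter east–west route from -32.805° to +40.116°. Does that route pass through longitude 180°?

No

Signed shortest Δλ = ((40.116 − -32.805 + 180) mod 360) − 180 = 72.921°.
Going east by 72.921° from -32.805° reaches +40.116° without touching 180°.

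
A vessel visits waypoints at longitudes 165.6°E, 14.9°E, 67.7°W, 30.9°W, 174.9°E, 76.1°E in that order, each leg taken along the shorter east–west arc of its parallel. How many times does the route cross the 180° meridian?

1

Leg 1: +165.6° → +14.9°, shortest Δλ = -150.7° (west) — does not cross 180°.
Leg 2: +14.9° → -67.7°, shortest Δλ = -82.6° (west) — does not cross 180°.
Leg 3: -67.7° → -30.9°, shortest Δλ = 36.8° (east) — does not cross 180°.
Leg 4: -30.9° → +174.9°, shortest Δλ = -154.2° (west) — crosses 180°.
Leg 5: +174.9° → +76.1°, shortest Δλ = -98.8° (west) — does not cross 180°.
Total crossings: 1.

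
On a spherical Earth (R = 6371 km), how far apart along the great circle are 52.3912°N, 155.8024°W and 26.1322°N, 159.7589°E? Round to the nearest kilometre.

4699 km

Δλ = 159.7589 − -155.8024 = 315.5613°; wrapped into (−180°, 180°]: -44.4387°.
Δφ = 26.1322 − 52.3912 = -26.2590°.
a = sin²(Δφ/2) + cos φ₁ · cos φ₂ · sin²(Δλ/2) = 0.129946.
c = 2·atan2(√a, √(1−a)) = 0.73757 rad → d = 6371·c ≈ 4699.03 km.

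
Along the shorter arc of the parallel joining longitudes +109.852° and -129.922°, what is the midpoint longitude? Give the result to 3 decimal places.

Signed shortest Δλ from +109.852° to -129.922° is +120.226°.
Midpoint longitude = +109.852° + (+120.226°)/2 = +109.852° + 60.113° = +169.965°.
(The naïve average (+109.852 + -129.922)/2 = -10.035° is on the wrong side of the globe.)

+169.965°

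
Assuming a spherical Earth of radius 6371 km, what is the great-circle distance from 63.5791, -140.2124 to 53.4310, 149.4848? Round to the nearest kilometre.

Δλ = 149.4848 − -140.2124 = 289.6972°; wrapped into (−180°, 180°]: -70.3028°.
Δφ = 53.4310 − 63.5791 = -10.1481°.
a = sin²(Δφ/2) + cos φ₁ · cos φ₂ · sin²(Δλ/2) = 0.095698.
c = 2·atan2(√a, √(1−a)) = 0.62902 rad → d = 6371·c ≈ 4007.48 km.

4007 km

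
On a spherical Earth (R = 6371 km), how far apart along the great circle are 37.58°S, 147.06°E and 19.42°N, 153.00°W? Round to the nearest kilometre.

8909 km

Δλ = -153.00 − 147.06 = -300.06°; wrapped into (−180°, 180°]: 59.94°.
Δφ = 19.42 − -37.58 = 57.00°.
a = sin²(Δφ/2) + cos φ₁ · cos φ₂ · sin²(Δλ/2) = 0.414195.
c = 2·atan2(√a, √(1−a)) = 1.39833 rad → d = 6371·c ≈ 8908.78 km.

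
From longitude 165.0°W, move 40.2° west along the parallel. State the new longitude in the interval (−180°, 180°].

Start at -165.0°; shift −40.2° → -205.2°.
-205.2° lies outside (−180°, 180°]; add 360° → +154.8°.

154.8°E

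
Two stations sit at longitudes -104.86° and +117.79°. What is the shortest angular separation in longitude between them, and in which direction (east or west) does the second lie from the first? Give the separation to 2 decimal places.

137.35° west

Raw difference: 117.79 − -104.86 = 222.65°.
Normalise into (−180°, 180°]: 222.65° − 360° = -137.35°.
Negative ⇒ the second point lies to the west; separation 137.35°.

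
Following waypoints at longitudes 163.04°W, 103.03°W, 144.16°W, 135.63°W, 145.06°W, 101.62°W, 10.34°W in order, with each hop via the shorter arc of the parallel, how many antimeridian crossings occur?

0

Leg 1: -163.04° → -103.03°, shortest Δλ = 60.01° (east) — does not cross 180°.
Leg 2: -103.03° → -144.16°, shortest Δλ = -41.13° (west) — does not cross 180°.
Leg 3: -144.16° → -135.63°, shortest Δλ = 8.53° (east) — does not cross 180°.
Leg 4: -135.63° → -145.06°, shortest Δλ = -9.43° (west) — does not cross 180°.
Leg 5: -145.06° → -101.62°, shortest Δλ = 43.44° (east) — does not cross 180°.
Leg 6: -101.62° → -10.34°, shortest Δλ = 91.28° (east) — does not cross 180°.
Total crossings: 0.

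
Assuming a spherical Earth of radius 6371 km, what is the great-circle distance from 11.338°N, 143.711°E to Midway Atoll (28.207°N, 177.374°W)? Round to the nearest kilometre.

Δλ = -177.374 − 143.711 = -321.085°; wrapped into (−180°, 180°]: 38.915°.
Δφ = 28.207 − 11.338 = 16.869°.
a = sin²(Δφ/2) + cos φ₁ · cos φ₂ · sin²(Δλ/2) = 0.117390.
c = 2·atan2(√a, √(1−a)) = 0.69941 rad → d = 6371·c ≈ 4455.96 km.

4456 km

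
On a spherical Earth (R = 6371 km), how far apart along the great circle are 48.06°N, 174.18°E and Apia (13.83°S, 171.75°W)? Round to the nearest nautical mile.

3791 nmi

Δλ = -171.75 − 174.18 = -345.93°; wrapped into (−180°, 180°]: 14.07°.
Δφ = -13.83 − 48.06 = -61.89°.
a = sin²(Δφ/2) + cos φ₁ · cos φ₂ · sin²(Δλ/2) = 0.274152.
c = 2·atan2(√a, √(1−a)) = 1.10213 rad → d = 6371·c ≈ 7021.67 km ≈ 3791.40 nmi.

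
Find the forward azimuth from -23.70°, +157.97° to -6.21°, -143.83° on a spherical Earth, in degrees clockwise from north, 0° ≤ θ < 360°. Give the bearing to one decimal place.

Δλ = -143.83 − 157.97 = -301.80°; wrapped into (−180°, 180°]: 58.20°.
θ = atan2( sin Δλ · cos φ₂ , cos φ₁ · sin φ₂ − sin φ₁ · cos φ₂ · cos Δλ )
  = atan2(0.84491, 0.11152) = 82.481° → normalised to [0°, 360°): 82.481°.

82.5°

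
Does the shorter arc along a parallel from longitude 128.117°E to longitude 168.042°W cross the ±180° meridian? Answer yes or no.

Yes

Naïve |-168.042 − 128.117| = 296.159° > 180°, so the shorter arc goes the other way round — across 180°.
Signed shortest Δλ = ((-168.042 − 128.117 + 180) mod 360) − 180 = 63.841°.
Going east by 63.841° from +128.117° passes through 180° before reaching -168.042°.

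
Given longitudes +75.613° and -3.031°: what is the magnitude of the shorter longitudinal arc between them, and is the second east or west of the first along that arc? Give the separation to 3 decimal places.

Raw difference: -3.031 − 75.613 = -78.644°.
Normalise into (−180°, 180°]: -78.644° stays -78.644°.
Negative ⇒ the second point lies to the west; separation 78.644°.

78.644° west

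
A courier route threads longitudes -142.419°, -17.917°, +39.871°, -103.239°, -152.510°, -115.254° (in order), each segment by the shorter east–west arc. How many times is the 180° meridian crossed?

Leg 1: -142.419° → -17.917°, shortest Δλ = 124.502° (east) — does not cross 180°.
Leg 2: -17.917° → +39.871°, shortest Δλ = 57.788° (east) — does not cross 180°.
Leg 3: +39.871° → -103.239°, shortest Δλ = -143.11° (west) — does not cross 180°.
Leg 4: -103.239° → -152.510°, shortest Δλ = -49.271° (west) — does not cross 180°.
Leg 5: -152.510° → -115.254°, shortest Δλ = 37.256° (east) — does not cross 180°.
Total crossings: 0.

0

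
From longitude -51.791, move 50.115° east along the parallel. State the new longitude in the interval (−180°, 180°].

Start at -51.791°; shift +50.115° → -1.676°.
-1.676° already lies in (−180°, 180°].

-1.676°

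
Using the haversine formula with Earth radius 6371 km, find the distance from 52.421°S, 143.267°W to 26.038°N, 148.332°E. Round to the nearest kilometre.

Δλ = 148.332 − -143.267 = 291.599°; wrapped into (−180°, 180°]: -68.401°.
Δφ = 26.038 − -52.421 = 78.459°.
a = sin²(Δφ/2) + cos φ₁ · cos φ₂ · sin²(Δλ/2) = 0.573090.
c = 2·atan2(√a, √(1−a)) = 1.71750 rad → d = 6371·c ≈ 10942.21 km.

10942 km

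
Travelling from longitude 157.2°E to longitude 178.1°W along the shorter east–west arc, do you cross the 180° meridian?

Naïve |-178.1 − 157.2| = 335.3° > 180°, so the shorter arc goes the other way round — across 180°.
Signed shortest Δλ = ((-178.1 − 157.2 + 180) mod 360) − 180 = 24.7°.
Going east by 24.7° from +157.2° passes through 180° before reaching -178.1°.

Yes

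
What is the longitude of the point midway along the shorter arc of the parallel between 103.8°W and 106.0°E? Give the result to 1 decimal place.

178.9°W

Signed shortest Δλ from -103.8° to +106.0° is -150.2°.
Midpoint longitude = -103.8° + (-150.2°)/2 = -103.8° − 75.1° = -178.9°.
(The naïve average (-103.8 + +106.0)/2 = 1.1° is on the wrong side of the globe.)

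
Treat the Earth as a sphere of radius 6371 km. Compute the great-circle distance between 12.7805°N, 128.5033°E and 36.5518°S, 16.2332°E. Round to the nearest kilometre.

12830 km

Δλ = 16.2332 − 128.5033 = -112.2701°.
Δφ = -36.5518 − 12.7805 = -49.3323°.
a = sin²(Δφ/2) + cos φ₁ · cos φ₂ · sin²(Δλ/2) = 0.714320.
c = 2·atan2(√a, √(1−a)) = 2.01378 rad → d = 6371·c ≈ 12829.81 km.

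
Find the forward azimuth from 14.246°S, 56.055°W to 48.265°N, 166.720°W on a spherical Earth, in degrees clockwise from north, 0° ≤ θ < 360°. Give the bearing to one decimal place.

Δλ = -166.720 − -56.055 = -110.665°.
θ = atan2( sin Δλ · cos φ₂ , cos φ₁ · sin φ₂ − sin φ₁ · cos φ₂ · cos Δλ )
  = atan2(-0.62286, 0.66547) = -43.105° → normalised to [0°, 360°): 316.895°.

316.9°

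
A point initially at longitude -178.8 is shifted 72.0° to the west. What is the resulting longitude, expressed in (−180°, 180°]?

Start at -178.8°; shift −72.0° → -250.8°.
-250.8° lies outside (−180°, 180°]; add 360° → +109.2°.

+109.2°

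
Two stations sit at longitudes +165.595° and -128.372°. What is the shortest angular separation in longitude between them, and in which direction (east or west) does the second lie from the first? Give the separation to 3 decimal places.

Raw difference: -128.372 − 165.595 = -293.967°.
Normalise into (−180°, 180°]: -293.967° + 360° = 66.033°.
Positive ⇒ the second point lies to the east; separation 66.033°.

66.033° east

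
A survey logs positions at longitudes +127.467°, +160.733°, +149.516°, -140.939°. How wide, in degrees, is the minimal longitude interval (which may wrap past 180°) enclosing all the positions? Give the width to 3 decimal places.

Sort the longitudes: -140.939°, +127.467°, +149.516°, +160.733°.
Eastward gaps between consecutive values (wrapping around): 268.406°, 22.049°, 11.217°, 58.328°.
Largest gap = 268.406° ⇒ minimal covering band is its complement: 360° − 268.406° = 91.594°.
Band runs from +127.467° eastward to -140.939°, crossing the antimeridian.

91.594°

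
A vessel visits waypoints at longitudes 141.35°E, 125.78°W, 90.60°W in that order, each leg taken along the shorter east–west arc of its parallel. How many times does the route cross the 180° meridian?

1

Leg 1: +141.35° → -125.78°, shortest Δλ = 92.87° (east) — crosses 180°.
Leg 2: -125.78° → -90.60°, shortest Δλ = 35.18° (east) — does not cross 180°.
Total crossings: 1.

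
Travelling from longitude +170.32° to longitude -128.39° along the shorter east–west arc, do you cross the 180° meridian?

Yes

Naïve |-128.39 − 170.32| = 298.71° > 180°, so the shorter arc goes the other way round — across 180°.
Signed shortest Δλ = ((-128.39 − 170.32 + 180) mod 360) − 180 = 61.29°.
Going east by 61.29° from +170.32° passes through 180° before reaching -128.39°.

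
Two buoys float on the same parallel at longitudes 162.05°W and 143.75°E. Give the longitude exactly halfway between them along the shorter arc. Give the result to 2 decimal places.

170.85°E

Signed shortest Δλ from -162.05° to +143.75° is -54.20°.
Midpoint longitude = -162.05° + (-54.20°)/2 = -162.05° − 27.10° = -189.15°.
Normalise into (−180°, 180°]: +170.85°.
(The naïve average (-162.05 + +143.75)/2 = -9.15° is on the wrong side of the globe.)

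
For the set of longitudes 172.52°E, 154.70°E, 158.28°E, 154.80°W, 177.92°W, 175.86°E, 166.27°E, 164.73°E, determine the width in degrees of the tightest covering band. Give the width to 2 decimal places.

50.50°

Sort the longitudes: -177.92°, -154.80°, +154.70°, +158.28°, +164.73°, +166.27°, +172.52°, +175.86°.
Eastward gaps between consecutive values (wrapping around): 23.12°, 309.50°, 3.58°, 6.45°, 1.54°, 6.25°, 3.34°, 6.22°.
Largest gap = 309.50° ⇒ minimal covering band is its complement: 360° − 309.50° = 50.50°.
Band runs from +154.70° eastward to -154.80°, crossing the antimeridian.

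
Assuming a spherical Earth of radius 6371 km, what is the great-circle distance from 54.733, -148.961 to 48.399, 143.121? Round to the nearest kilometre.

4559 km

Δλ = 143.121 − -148.961 = 292.082°; wrapped into (−180°, 180°]: -67.918°.
Δφ = 48.399 − 54.733 = -6.334°.
a = sin²(Δφ/2) + cos φ₁ · cos φ₂ · sin²(Δλ/2) = 0.122670.
c = 2·atan2(√a, √(1−a)) = 0.71566 rad → d = 6371·c ≈ 4559.48 km.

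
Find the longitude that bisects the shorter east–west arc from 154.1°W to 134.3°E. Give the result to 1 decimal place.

170.1°E

Signed shortest Δλ from -154.1° to +134.3° is -71.6°.
Midpoint longitude = -154.1° + (-71.6°)/2 = -154.1° − 35.8° = -189.9°.
Normalise into (−180°, 180°]: +170.1°.
(The naïve average (-154.1 + +134.3)/2 = -9.9° is on the wrong side of the globe.)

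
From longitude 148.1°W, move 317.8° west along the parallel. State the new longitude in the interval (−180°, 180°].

105.9°W

Start at -148.1°; shift −317.8° → -465.9°.
-465.9° lies outside (−180°, 180°]; add 360° → -105.9°.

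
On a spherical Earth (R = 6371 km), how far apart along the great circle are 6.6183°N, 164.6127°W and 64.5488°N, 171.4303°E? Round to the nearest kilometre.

Δλ = 171.4303 − -164.6127 = 336.0430°; wrapped into (−180°, 180°]: -23.9570°.
Δφ = 64.5488 − 6.6183 = 57.9305°.
a = sin²(Δφ/2) + cos φ₁ · cos φ₂ · sin²(Δλ/2) = 0.252914.
c = 2·atan2(√a, √(1−a)) = 1.05391 rad → d = 6371·c ≈ 6714.49 km.

6714 km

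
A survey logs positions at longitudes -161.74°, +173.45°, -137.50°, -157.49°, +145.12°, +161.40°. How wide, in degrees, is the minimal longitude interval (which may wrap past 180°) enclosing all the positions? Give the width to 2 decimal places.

77.38°

Sort the longitudes: -161.74°, -157.49°, -137.50°, +145.12°, +161.40°, +173.45°.
Eastward gaps between consecutive values (wrapping around): 4.25°, 19.99°, 282.62°, 16.28°, 12.05°, 24.81°.
Largest gap = 282.62° ⇒ minimal covering band is its complement: 360° − 282.62° = 77.38°.
Band runs from +145.12° eastward to -137.50°, crossing the antimeridian.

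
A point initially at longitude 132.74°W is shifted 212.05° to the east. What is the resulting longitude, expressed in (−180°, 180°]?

79.31°E

Start at -132.74°; shift +212.05° → +79.31°.
+79.31° already lies in (−180°, 180°].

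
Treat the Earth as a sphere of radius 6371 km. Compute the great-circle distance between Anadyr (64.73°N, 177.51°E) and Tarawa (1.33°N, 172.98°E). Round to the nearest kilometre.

Δλ = 172.98 − 177.51 = -4.53°.
Δφ = 1.33 − 64.73 = -63.40°.
a = sin²(Δφ/2) + cos φ₁ · cos φ₂ · sin²(Δλ/2) = 0.276787.
c = 2·atan2(√a, √(1−a)) = 1.10803 rad → d = 6371·c ≈ 7059.25 km.

7059 km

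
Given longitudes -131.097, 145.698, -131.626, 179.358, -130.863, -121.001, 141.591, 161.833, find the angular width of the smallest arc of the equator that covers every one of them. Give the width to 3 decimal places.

Sort the longitudes: -131.626°, -131.097°, -130.863°, -121.001°, +141.591°, +145.698°, +161.833°, +179.358°.
Eastward gaps between consecutive values (wrapping around): 0.529°, 0.234°, 9.862°, 262.592°, 4.107°, 16.135°, 17.525°, 49.016°.
Largest gap = 262.592° ⇒ minimal covering band is its complement: 360° − 262.592° = 97.408°.
Band runs from +141.591° eastward to -121.001°, crossing the antimeridian.

97.408°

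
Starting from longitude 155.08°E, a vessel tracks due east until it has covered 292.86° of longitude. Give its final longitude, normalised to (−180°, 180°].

87.94°E

Start at +155.08°; shift +292.86° → +447.94°.
+447.94° lies outside (−180°, 180°]; subtract 360° → +87.94°.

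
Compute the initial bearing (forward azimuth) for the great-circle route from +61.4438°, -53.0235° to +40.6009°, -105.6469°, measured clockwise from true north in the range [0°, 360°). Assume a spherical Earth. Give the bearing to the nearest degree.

261°

Δλ = -105.6469 − -53.0235 = -52.6234°.
θ = atan2( sin Δλ · cos φ₂ , cos φ₁ · sin φ₂ − sin φ₁ · cos φ₂ · cos Δλ )
  = atan2(-0.60336, -0.09375) = -98.832° → normalised to [0°, 360°): 261.168°.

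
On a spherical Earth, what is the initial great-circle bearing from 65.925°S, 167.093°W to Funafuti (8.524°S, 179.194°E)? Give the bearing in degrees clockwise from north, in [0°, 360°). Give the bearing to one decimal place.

Δλ = 179.194 − -167.093 = 346.287°; wrapped into (−180°, 180°]: -13.713°.
θ = atan2( sin Δλ · cos φ₂ , cos φ₁ · sin φ₂ − sin φ₁ · cos φ₂ · cos Δλ )
  = atan2(-0.23444, 0.81672) = -16.016° → normalised to [0°, 360°): 343.984°.

344.0°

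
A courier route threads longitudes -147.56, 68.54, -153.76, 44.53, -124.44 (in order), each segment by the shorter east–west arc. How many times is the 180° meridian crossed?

3

Leg 1: -147.56° → +68.54°, shortest Δλ = -143.9° (west) — crosses 180°.
Leg 2: +68.54° → -153.76°, shortest Δλ = 137.7° (east) — crosses 180°.
Leg 3: -153.76° → +44.53°, shortest Δλ = -161.71° (west) — crosses 180°.
Leg 4: +44.53° → -124.44°, shortest Δλ = -168.97° (west) — does not cross 180°.
Total crossings: 3.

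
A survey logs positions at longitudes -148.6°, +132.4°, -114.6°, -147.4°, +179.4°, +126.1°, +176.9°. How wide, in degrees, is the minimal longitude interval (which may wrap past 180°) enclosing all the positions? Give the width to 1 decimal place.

Sort the longitudes: -148.6°, -147.4°, -114.6°, +126.1°, +132.4°, +176.9°, +179.4°.
Eastward gaps between consecutive values (wrapping around): 1.2°, 32.8°, 240.7°, 6.3°, 44.5°, 2.5°, 32.0°.
Largest gap = 240.7° ⇒ minimal covering band is its complement: 360° − 240.7° = 119.3°.
Band runs from +126.1° eastward to -114.6°, crossing the antimeridian.

119.3°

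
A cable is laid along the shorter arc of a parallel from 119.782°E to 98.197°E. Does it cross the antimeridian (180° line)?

Signed shortest Δλ = ((98.197 − 119.782 + 180) mod 360) − 180 = -21.585°.
Going west by 21.585° from +119.782° reaches +98.197° without touching 180°.

No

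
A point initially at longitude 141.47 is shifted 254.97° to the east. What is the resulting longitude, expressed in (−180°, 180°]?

Start at +141.47°; shift +254.97° → +396.44°.
+396.44° lies outside (−180°, 180°]; subtract 360° → +36.44°.

+36.44°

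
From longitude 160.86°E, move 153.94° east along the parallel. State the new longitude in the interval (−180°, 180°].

Start at +160.86°; shift +153.94° → +314.80°.
+314.80° lies outside (−180°, 180°]; subtract 360° → -45.20°.

45.20°W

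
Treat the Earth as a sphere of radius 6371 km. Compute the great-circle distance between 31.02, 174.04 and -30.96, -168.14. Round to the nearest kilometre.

7144 km

Δλ = -168.14 − 174.04 = -342.18°; wrapped into (−180°, 180°]: 17.82°.
Δφ = -30.96 − 31.02 = -61.98°.
a = sin²(Δφ/2) + cos φ₁ · cos φ₂ · sin²(Δλ/2) = 0.282739.
c = 2·atan2(√a, √(1−a)) = 1.12129 rad → d = 6371·c ≈ 7143.73 km.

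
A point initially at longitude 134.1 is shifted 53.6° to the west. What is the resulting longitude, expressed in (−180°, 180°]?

+80.5°

Start at +134.1°; shift −53.6° → +80.5°.
+80.5° already lies in (−180°, 180°].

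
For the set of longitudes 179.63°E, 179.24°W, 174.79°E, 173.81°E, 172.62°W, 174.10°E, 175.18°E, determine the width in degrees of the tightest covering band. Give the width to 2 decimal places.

Sort the longitudes: -179.24°, -172.62°, +173.81°, +174.10°, +174.79°, +175.18°, +179.63°.
Eastward gaps between consecutive values (wrapping around): 6.62°, 346.43°, 0.29°, 0.69°, 0.39°, 4.45°, 1.13°.
Largest gap = 346.43° ⇒ minimal covering band is its complement: 360° − 346.43° = 13.57°.
Band runs from +173.81° eastward to -172.62°, crossing the antimeridian.

13.57°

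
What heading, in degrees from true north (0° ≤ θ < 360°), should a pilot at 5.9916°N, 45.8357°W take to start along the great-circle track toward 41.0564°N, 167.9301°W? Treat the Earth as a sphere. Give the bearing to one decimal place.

317.4°

Δλ = -167.9301 − -45.8357 = -122.0944°.
θ = atan2( sin Δλ · cos φ₂ , cos φ₁ · sin φ₂ − sin φ₁ · cos φ₂ · cos Δλ )
  = atan2(-0.63882, 0.69503) = -42.587° → normalised to [0°, 360°): 317.413°.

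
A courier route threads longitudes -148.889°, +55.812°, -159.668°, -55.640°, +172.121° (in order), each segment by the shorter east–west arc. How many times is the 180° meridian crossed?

Leg 1: -148.889° → +55.812°, shortest Δλ = -155.299° (west) — crosses 180°.
Leg 2: +55.812° → -159.668°, shortest Δλ = 144.52° (east) — crosses 180°.
Leg 3: -159.668° → -55.640°, shortest Δλ = 104.028° (east) — does not cross 180°.
Leg 4: -55.640° → +172.121°, shortest Δλ = -132.239° (west) — crosses 180°.
Total crossings: 3.

3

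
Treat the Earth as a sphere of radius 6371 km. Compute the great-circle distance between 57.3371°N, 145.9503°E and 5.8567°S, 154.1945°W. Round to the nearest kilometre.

Δλ = -154.1945 − 145.9503 = -300.1448°; wrapped into (−180°, 180°]: 59.8552°.
Δφ = -5.8567 − 57.3371 = -63.1938°.
a = sin²(Δφ/2) + cos φ₁ · cos φ₂ · sin²(Δλ/2) = 0.408145.
c = 2·atan2(√a, √(1−a)) = 1.38604 rad → d = 6371·c ≈ 8830.45 km.

8830 km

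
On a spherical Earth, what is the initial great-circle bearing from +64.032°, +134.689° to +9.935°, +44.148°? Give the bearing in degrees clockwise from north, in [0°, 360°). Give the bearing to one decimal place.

Δλ = 44.148 − 134.689 = -90.541°.
θ = atan2( sin Δλ · cos φ₂ , cos φ₁ · sin φ₂ − sin φ₁ · cos φ₂ · cos Δλ )
  = atan2(-0.98496, 0.08391) = -85.131° → normalised to [0°, 360°): 274.869°.

274.9°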